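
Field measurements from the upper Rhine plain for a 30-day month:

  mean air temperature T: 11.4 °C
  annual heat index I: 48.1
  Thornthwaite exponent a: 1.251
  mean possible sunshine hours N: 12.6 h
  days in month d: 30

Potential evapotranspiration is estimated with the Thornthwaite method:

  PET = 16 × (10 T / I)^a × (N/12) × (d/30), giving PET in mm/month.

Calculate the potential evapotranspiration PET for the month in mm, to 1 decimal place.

49.4 mm

10T/I = 10 × 11.4 / 48.1 = 2.3701
(10T/I)^a = 2.3701^1.251 = 2.9433
Uncorrected PET = 16 × 2.9433 = 47.093 mm
Correction = (N/12)(d/30) = (12.6/12)(30/30) = 1.0500
PET = 47.093 × 1.0500 = 49.448 mm/month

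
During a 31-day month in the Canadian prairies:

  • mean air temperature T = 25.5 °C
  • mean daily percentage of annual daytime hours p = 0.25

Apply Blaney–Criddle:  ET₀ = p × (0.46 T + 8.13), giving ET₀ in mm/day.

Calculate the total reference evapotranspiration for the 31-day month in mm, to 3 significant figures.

154 mm

ET₀ = 0.25 × (0.46 × 25.5 + 8.13) = 0.25 × 19.860 = 4.9650 mm/d
Monthly total = 4.9650 × 31 = 153.915 mm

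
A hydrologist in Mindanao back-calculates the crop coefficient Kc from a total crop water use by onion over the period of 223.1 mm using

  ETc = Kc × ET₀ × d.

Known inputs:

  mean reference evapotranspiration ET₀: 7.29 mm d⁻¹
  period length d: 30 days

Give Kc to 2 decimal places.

ETc = Kc × ET₀ × d  ⇒  Kc = ETc / (ET₀ × d)
Kc = 223.1 / (7.29 × 30) = 223.1 / 218.70 = 1.0201

1.02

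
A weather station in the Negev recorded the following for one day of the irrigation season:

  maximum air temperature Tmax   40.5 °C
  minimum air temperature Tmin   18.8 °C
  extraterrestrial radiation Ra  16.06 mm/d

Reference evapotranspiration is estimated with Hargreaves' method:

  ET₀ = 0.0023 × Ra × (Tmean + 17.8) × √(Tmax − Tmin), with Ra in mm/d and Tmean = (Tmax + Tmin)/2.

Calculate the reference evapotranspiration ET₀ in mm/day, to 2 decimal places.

8.16 mm/day

Tmean = (40.5 + 18.8)/2 = 29.65 °C
ET₀ = 0.0023 × 16.06 × (29.65 + 17.8) × √21.7 = 0.0023 × 16.06 × 47.45 × 4.6583 = 8.1646 mm/d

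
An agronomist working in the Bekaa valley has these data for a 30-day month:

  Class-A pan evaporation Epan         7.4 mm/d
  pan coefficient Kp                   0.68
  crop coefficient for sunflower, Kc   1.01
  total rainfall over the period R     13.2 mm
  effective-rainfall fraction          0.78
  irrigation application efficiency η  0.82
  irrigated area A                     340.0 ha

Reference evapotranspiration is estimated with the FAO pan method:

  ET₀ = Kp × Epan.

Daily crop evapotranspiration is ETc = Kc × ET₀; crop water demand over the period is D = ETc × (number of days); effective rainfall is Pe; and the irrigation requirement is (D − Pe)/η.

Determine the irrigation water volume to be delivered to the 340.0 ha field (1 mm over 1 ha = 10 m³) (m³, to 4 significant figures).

589500 m³

ET₀ = 0.68 × 7.4 = 5.0320 mm/d
ETc = Kc × ET₀ = 1.01 × 5.0320 = 5.0823 mm/d
Crop demand D = ETc × 30 d = 5.0823 × 30 = 152.469 mm
Pe = 0.78 × 13.2 = 10.296 mm
D − Pe = 152.469 − 10.296 = 142.173 mm
Gross irrigation = 142.173 / 0.82 = 173.382 mm
Volume = 173.382 mm × 340.0 ha × 10 = 589498.8 m³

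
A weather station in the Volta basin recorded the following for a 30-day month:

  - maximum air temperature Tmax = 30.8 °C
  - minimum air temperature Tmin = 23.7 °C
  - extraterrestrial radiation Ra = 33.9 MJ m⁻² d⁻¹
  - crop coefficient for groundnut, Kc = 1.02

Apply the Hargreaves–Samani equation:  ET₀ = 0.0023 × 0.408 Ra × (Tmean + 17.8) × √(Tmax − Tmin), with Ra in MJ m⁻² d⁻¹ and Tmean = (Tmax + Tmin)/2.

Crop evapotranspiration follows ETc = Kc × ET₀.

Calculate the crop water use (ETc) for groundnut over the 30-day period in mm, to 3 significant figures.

Tmean = (30.8 + 23.7)/2 = 27.25 °C
0.408 Ra = 0.408 × 33.9 = 13.8312 mm/d equivalent
ET₀ = 0.0023 × 13.8312 × (27.25 + 17.8) × √7.1 = 0.0023 × 13.8312 × 45.05 × 2.6646 = 3.8187 mm/d
ETc = Kc × ET₀ = 1.02 × 3.8187 = 3.8951 mm/d
Over 30 days: 3.8951 × 30 = 116.853 mm

117 mm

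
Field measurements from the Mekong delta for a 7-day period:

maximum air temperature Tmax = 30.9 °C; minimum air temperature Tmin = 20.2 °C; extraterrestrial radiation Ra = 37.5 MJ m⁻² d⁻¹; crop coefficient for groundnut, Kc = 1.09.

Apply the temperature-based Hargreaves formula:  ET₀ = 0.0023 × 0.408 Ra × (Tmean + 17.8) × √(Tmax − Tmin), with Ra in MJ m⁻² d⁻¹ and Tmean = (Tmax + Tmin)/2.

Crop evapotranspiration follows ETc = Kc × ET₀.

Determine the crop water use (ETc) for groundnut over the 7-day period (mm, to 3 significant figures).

38.1 mm

Tmean = (30.9 + 20.2)/2 = 25.55 °C
0.408 Ra = 0.408 × 37.5 = 15.3000 mm/d equivalent
ET₀ = 0.0023 × 15.3000 × (25.55 + 17.8) × √10.7 = 0.0023 × 15.3000 × 43.35 × 3.2711 = 4.9900 mm/d
ETc = Kc × ET₀ = 1.09 × 4.9900 = 5.4391 mm/d
Over 7 days: 5.4391 × 7 = 38.074 mm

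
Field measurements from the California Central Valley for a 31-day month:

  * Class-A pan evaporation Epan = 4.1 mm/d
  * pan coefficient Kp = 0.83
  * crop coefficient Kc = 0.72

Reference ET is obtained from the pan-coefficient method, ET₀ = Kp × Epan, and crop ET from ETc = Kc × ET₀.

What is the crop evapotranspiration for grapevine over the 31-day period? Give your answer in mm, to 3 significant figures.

76.0 mm

ET₀ = 0.83 × 4.1 = 3.4030 mm/d
ETc = Kc × ET₀ = 0.72 × 3.4030 = 2.4502 mm/d
Over 31 days: 2.4502 × 31 = 75.956 mm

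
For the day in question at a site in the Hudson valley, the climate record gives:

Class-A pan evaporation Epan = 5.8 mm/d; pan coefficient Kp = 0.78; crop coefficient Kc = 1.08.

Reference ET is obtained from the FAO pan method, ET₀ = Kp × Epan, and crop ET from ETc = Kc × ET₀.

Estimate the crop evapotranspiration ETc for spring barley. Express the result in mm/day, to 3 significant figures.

ET₀ = 0.78 × 5.8 = 4.5240 mm/d
ETc = Kc × ET₀ = 1.08 × 4.5240 = 4.8859 mm/d

4.89 mm/day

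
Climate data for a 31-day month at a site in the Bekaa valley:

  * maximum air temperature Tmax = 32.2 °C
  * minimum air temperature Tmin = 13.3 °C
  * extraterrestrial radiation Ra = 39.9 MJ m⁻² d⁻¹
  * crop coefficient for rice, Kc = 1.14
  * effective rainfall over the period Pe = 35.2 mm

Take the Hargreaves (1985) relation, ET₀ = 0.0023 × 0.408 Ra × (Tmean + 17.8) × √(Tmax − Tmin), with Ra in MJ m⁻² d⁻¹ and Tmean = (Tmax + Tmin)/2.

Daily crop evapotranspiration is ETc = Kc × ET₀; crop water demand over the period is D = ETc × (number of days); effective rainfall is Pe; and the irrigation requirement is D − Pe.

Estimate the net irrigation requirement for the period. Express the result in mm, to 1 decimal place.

Tmean = (32.2 + 13.3)/2 = 22.75 °C
0.408 Ra = 0.408 × 39.9 = 16.2792 mm/d equivalent
ET₀ = 0.0023 × 16.2792 × (22.75 + 17.8) × √18.9 = 0.0023 × 16.2792 × 40.55 × 4.3474 = 6.6006 mm/d
ETc = Kc × ET₀ = 1.14 × 6.6006 = 7.5247 mm/d
Crop demand D = ETc × 31 d = 7.5247 × 31 = 233.266 mm
D − Pe = 233.266 − 35.2 = 198.066 mm

198.1 mm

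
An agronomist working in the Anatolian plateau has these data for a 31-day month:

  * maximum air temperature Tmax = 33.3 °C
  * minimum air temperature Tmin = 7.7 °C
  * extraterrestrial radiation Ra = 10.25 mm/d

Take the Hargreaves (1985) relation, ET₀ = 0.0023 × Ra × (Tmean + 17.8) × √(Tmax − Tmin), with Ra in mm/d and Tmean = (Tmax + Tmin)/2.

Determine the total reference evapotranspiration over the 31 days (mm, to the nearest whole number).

Tmean = (33.3 + 7.7)/2 = 20.50 °C
ET₀ = 0.0023 × 10.25 × (20.50 + 17.8) × √25.6 = 0.0023 × 10.25 × 38.30 × 5.0596 = 4.5684 mm/d
Over 31 days: 4.5684 × 31 = 141.620 mm

142 mm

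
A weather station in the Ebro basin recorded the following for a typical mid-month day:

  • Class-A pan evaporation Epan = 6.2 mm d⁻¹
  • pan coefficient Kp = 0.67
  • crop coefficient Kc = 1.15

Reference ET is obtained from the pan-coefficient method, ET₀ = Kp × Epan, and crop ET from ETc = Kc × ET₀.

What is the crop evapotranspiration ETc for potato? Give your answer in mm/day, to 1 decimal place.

ET₀ = 0.67 × 6.2 = 4.1540 mm/d
ETc = Kc × ET₀ = 1.15 × 4.1540 = 4.7771 mm/d

4.8 mm/day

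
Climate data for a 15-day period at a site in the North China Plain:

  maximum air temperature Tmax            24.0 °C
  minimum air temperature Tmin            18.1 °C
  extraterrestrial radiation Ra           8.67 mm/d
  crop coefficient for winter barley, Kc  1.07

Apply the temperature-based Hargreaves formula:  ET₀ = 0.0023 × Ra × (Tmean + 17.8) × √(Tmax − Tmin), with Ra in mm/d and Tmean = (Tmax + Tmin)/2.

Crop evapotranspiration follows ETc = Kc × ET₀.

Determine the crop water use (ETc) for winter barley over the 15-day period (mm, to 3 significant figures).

Tmean = (24.0 + 18.1)/2 = 21.05 °C
ET₀ = 0.0023 × 8.67 × (21.05 + 17.8) × √5.9 = 0.0023 × 8.67 × 38.85 × 2.4290 = 1.8818 mm/d
ETc = Kc × ET₀ = 1.07 × 1.8818 = 2.0135 mm/d
Over 15 days: 2.0135 × 15 = 30.203 mm

30.2 mm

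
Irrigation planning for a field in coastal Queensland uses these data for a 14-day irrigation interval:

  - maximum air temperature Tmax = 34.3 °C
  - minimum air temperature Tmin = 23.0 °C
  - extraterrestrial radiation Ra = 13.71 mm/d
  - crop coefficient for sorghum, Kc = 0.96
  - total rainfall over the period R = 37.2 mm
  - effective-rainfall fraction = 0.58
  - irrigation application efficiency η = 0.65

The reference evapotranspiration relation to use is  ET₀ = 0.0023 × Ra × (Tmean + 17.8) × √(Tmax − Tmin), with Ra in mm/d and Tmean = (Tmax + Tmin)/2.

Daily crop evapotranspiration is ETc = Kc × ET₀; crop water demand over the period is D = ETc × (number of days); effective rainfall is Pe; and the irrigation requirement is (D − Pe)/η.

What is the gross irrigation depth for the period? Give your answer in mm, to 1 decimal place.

68.6 mm

Tmean = (34.3 + 23.0)/2 = 28.65 °C
ET₀ = 0.0023 × 13.71 × (28.65 + 17.8) × √11.3 = 0.0023 × 13.71 × 46.45 × 3.3615 = 4.9236 mm/d
ETc = Kc × ET₀ = 0.96 × 4.9236 = 4.7267 mm/d
Crop demand D = ETc × 14 d = 4.7267 × 14 = 66.174 mm
Pe = 0.58 × 37.2 = 21.576 mm
D − Pe = 66.174 − 21.576 = 44.598 mm
Gross irrigation = 44.598 / 0.65 = 68.612 mm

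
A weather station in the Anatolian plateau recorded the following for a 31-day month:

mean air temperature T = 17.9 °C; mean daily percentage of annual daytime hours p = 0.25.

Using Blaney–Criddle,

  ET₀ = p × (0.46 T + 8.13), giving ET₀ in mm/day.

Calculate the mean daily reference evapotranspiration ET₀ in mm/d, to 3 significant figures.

ET₀ = 0.25 × (0.46 × 17.9 + 8.13) = 0.25 × 16.364 = 4.0910 mm/d

4.09 mm/d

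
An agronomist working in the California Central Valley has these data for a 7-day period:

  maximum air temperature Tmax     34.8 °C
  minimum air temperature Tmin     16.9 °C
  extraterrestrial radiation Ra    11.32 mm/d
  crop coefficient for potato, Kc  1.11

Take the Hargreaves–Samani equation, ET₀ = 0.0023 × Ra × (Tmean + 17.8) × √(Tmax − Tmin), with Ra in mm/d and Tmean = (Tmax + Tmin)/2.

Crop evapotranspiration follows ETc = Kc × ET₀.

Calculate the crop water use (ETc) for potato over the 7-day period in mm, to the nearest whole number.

Tmean = (34.8 + 16.9)/2 = 25.85 °C
ET₀ = 0.0023 × 11.32 × (25.85 + 17.8) × √17.9 = 0.0023 × 11.32 × 43.65 × 4.2308 = 4.8082 mm/d
ETc = Kc × ET₀ = 1.11 × 4.8082 = 5.3371 mm/d
Over 7 days: 5.3371 × 7 = 37.360 mm

37 mm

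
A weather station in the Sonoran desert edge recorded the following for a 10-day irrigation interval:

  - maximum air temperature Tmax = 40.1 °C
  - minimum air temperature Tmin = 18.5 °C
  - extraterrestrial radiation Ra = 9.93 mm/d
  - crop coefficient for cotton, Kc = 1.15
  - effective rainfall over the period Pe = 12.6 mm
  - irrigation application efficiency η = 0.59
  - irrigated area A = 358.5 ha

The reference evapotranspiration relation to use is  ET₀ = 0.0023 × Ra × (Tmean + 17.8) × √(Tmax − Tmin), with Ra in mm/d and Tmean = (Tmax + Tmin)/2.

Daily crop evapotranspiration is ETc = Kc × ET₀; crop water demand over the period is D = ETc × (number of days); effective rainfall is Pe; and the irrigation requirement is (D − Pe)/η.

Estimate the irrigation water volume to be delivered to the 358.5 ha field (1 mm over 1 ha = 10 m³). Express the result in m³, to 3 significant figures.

Tmean = (40.1 + 18.5)/2 = 29.30 °C
ET₀ = 0.0023 × 9.93 × (29.30 + 17.8) × √21.6 = 0.0023 × 9.93 × 47.10 × 4.6476 = 4.9995 mm/d
ETc = Kc × ET₀ = 1.15 × 4.9995 = 5.7494 mm/d
Crop demand D = ETc × 10 d = 5.7494 × 10 = 57.494 mm
D − Pe = 57.494 − 12.6 = 44.894 mm
Gross irrigation = 44.894 / 0.59 = 76.092 mm
Volume = 76.092 mm × 358.5 ha × 10 = 272789.8 m³

273000 m³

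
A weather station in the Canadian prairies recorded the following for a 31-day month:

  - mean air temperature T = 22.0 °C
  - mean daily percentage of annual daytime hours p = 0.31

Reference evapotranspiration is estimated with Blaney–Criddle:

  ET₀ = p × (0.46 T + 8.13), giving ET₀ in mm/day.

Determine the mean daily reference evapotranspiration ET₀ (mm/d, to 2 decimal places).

ET₀ = 0.31 × (0.46 × 22.0 + 8.13) = 0.31 × 18.250 = 5.6575 mm/d

5.66 mm/d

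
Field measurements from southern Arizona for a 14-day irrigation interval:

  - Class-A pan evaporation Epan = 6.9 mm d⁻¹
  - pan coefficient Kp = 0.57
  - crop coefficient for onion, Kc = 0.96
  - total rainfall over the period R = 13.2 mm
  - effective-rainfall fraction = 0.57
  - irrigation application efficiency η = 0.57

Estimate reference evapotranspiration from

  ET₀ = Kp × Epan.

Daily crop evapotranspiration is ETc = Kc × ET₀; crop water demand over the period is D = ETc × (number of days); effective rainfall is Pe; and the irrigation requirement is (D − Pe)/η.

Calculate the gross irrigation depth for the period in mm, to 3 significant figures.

ET₀ = 0.57 × 6.9 = 3.9330 mm/d
ETc = Kc × ET₀ = 0.96 × 3.9330 = 3.7757 mm/d
Crop demand D = ETc × 14 d = 3.7757 × 14 = 52.860 mm
Pe = 0.57 × 13.2 = 7.524 mm
D − Pe = 52.860 − 7.524 = 45.336 mm
Gross irrigation = 45.336 / 0.57 = 79.537 mm

79.5 mm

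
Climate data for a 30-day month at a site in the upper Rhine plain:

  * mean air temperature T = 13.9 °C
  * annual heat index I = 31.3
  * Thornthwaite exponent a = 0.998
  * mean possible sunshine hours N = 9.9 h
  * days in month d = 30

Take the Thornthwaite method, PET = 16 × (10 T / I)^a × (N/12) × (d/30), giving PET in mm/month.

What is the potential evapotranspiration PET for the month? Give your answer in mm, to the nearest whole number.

10T/I = 10 × 13.9 / 31.3 = 4.4409
(10T/I)^a = 4.4409^0.998 = 4.4277
Uncorrected PET = 16 × 4.4277 = 70.843 mm
Correction = (N/12)(d/30) = (9.9/12)(30/30) = 0.8250
PET = 70.843 × 0.8250 = 58.445 mm/month

58 mm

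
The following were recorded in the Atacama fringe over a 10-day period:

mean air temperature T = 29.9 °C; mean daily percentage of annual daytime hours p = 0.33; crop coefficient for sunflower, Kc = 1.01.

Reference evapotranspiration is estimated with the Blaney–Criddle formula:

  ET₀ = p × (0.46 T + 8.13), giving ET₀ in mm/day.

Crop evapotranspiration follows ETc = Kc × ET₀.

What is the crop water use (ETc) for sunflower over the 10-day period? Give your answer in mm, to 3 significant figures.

72.9 mm

ET₀ = 0.33 × (0.46 × 29.9 + 8.13) = 0.33 × 21.884 = 7.2217 mm/d
ETc = Kc × ET₀ = 1.01 × 7.2217 = 7.2939 mm/d
Over 10 days: 7.2939 × 10 = 72.939 mm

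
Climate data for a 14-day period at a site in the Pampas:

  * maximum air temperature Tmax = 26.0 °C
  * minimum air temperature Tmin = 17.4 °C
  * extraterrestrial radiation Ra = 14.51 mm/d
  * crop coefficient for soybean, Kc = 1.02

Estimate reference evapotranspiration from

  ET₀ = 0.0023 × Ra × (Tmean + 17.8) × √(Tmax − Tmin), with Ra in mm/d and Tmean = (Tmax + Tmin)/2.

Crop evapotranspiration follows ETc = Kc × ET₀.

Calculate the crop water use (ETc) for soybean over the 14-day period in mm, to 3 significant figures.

Tmean = (26.0 + 17.4)/2 = 21.70 °C
ET₀ = 0.0023 × 14.51 × (21.70 + 17.8) × √8.6 = 0.0023 × 14.51 × 39.50 × 2.9326 = 3.8659 mm/d
ETc = Kc × ET₀ = 1.02 × 3.8659 = 3.9432 mm/d
Over 14 days: 3.9432 × 14 = 55.205 mm

55.2 mm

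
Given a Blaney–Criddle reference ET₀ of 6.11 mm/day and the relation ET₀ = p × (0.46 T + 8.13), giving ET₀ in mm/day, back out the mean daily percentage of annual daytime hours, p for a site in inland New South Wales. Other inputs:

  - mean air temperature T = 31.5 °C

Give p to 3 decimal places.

p = ET₀ / (0.46 T + 8.13) = 6.11 / (0.46 × 31.5 + 8.13) = 6.11 / 22.620 = 0.2701

0.270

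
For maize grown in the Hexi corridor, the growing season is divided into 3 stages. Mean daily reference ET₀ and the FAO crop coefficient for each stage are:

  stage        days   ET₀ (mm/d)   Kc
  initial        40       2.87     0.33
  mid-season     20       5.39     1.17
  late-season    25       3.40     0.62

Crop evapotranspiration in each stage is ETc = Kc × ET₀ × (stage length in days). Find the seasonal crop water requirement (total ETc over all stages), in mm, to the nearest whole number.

initial: 0.33 × 2.87 × 40 = 37.88 mm
mid-season: 1.17 × 5.39 × 20 = 126.13 mm
late-season: 0.62 × 3.40 × 25 = 52.70 mm
Seasonal total = 216.71 mm

217 mm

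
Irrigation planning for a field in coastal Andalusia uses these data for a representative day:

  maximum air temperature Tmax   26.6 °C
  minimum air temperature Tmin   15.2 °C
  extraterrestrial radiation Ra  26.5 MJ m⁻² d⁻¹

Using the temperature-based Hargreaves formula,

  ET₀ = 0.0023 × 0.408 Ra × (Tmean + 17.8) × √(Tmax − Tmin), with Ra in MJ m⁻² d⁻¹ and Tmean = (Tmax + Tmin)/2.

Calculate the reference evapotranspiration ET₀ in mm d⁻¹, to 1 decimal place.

Tmean = (26.6 + 15.2)/2 = 20.90 °C
0.408 Ra = 0.408 × 26.5 = 10.8120 mm/d equivalent
ET₀ = 0.0023 × 10.8120 × (20.90 + 17.8) × √11.4 = 0.0023 × 10.8120 × 38.70 × 3.3764 = 3.2494 mm/d

3.2 mm d⁻¹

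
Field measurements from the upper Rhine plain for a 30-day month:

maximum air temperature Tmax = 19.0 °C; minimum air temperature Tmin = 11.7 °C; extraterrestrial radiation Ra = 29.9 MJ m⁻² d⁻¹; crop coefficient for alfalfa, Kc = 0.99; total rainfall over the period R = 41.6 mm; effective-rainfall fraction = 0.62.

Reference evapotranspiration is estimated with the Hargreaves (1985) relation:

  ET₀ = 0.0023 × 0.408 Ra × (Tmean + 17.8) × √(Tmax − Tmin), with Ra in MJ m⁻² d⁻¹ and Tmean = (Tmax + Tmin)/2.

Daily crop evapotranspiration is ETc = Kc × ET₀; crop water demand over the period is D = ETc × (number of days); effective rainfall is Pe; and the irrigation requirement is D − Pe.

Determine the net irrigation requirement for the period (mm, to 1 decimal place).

48.8 mm

Tmean = (19.0 + 11.7)/2 = 15.35 °C
0.408 Ra = 0.408 × 29.9 = 12.1992 mm/d equivalent
ET₀ = 0.0023 × 12.1992 × (15.35 + 17.8) × √7.3 = 0.0023 × 12.1992 × 33.15 × 2.7019 = 2.5131 mm/d
ETc = Kc × ET₀ = 0.99 × 2.5131 = 2.4880 mm/d
Crop demand D = ETc × 30 d = 2.4880 × 30 = 74.640 mm
Pe = 0.62 × 41.6 = 25.792 mm
D − Pe = 74.640 − 25.792 = 48.848 mm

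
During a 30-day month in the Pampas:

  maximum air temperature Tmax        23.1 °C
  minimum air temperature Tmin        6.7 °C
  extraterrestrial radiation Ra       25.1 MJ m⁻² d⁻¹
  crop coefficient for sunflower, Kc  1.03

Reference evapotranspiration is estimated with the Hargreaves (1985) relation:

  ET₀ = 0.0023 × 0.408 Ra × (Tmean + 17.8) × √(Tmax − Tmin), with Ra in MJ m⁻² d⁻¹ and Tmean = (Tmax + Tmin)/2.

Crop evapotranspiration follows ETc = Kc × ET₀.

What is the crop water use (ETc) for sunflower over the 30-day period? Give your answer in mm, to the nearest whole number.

Tmean = (23.1 + 6.7)/2 = 14.90 °C
0.408 Ra = 0.408 × 25.1 = 10.2408 mm/d equivalent
ET₀ = 0.0023 × 10.2408 × (14.90 + 17.8) × √16.4 = 0.0023 × 10.2408 × 32.70 × 4.0497 = 3.1191 mm/d
ETc = Kc × ET₀ = 1.03 × 3.1191 = 3.2127 mm/d
Over 30 days: 3.2127 × 30 = 96.381 mm

96 mm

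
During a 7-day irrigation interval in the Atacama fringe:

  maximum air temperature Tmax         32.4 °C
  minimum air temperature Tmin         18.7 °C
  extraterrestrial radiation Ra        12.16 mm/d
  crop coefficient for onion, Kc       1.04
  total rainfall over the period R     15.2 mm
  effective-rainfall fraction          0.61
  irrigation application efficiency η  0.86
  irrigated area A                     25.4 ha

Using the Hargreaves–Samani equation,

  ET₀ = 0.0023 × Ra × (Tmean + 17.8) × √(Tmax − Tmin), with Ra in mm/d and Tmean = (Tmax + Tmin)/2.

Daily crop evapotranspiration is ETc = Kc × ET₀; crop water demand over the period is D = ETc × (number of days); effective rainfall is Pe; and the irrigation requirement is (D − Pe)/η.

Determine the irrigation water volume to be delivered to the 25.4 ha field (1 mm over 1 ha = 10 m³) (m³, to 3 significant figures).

Tmean = (32.4 + 18.7)/2 = 25.55 °C
ET₀ = 0.0023 × 12.16 × (25.55 + 17.8) × √13.7 = 0.0023 × 12.16 × 43.35 × 3.7014 = 4.4876 mm/d
ETc = Kc × ET₀ = 1.04 × 4.4876 = 4.6671 mm/d
Crop demand D = ETc × 7 d = 4.6671 × 7 = 32.670 mm
Pe = 0.61 × 15.2 = 9.272 mm
D − Pe = 32.670 − 9.272 = 23.398 mm
Gross irrigation = 23.398 / 0.86 = 27.207 mm
Volume = 27.207 mm × 25.4 ha × 10 = 6910.6 m³

6910 m³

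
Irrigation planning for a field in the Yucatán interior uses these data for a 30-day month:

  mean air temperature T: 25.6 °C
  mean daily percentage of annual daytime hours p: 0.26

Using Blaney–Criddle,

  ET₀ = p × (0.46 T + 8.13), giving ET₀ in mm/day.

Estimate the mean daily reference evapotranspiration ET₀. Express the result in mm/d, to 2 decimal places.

5.18 mm/d

ET₀ = 0.26 × (0.46 × 25.6 + 8.13) = 0.26 × 19.906 = 5.1756 mm/d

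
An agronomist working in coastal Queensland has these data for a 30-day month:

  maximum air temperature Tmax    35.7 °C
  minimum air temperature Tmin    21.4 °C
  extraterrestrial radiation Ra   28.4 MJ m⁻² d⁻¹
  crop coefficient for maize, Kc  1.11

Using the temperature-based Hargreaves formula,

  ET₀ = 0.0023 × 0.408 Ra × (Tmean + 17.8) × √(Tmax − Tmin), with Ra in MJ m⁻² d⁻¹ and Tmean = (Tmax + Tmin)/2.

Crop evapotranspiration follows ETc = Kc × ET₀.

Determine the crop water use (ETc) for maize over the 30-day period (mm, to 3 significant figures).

Tmean = (35.7 + 21.4)/2 = 28.55 °C
0.408 Ra = 0.408 × 28.4 = 11.5872 mm/d equivalent
ET₀ = 0.0023 × 11.5872 × (28.55 + 17.8) × √14.3 = 0.0023 × 11.5872 × 46.35 × 3.7815 = 4.6711 mm/d
ETc = Kc × ET₀ = 1.11 × 4.6711 = 5.1849 mm/d
Over 30 days: 5.1849 × 30 = 155.547 mm

156 mm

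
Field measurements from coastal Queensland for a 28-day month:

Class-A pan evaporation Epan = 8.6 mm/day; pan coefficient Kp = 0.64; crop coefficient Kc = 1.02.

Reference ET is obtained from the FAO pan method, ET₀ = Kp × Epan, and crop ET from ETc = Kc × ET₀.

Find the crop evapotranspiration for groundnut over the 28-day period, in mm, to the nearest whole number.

157 mm

ET₀ = 0.64 × 8.6 = 5.5040 mm/d
ETc = Kc × ET₀ = 1.02 × 5.5040 = 5.6141 mm/d
Over 28 days: 5.6141 × 28 = 157.195 mm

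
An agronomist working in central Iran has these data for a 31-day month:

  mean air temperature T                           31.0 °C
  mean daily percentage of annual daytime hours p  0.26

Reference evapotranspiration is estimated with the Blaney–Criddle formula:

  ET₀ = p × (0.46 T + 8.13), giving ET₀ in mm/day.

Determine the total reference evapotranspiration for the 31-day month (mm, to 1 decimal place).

ET₀ = 0.26 × (0.46 × 31.0 + 8.13) = 0.26 × 22.390 = 5.8214 mm/d
Monthly total = 5.8214 × 31 = 180.463 mm

180.5 mm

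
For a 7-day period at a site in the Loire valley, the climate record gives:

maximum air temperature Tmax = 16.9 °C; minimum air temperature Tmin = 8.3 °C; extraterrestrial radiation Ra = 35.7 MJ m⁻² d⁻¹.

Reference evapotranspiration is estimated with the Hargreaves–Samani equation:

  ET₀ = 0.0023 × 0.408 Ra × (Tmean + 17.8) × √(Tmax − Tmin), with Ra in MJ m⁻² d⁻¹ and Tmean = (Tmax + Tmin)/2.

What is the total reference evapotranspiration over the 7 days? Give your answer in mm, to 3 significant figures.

20.9 mm

Tmean = (16.9 + 8.3)/2 = 12.60 °C
0.408 Ra = 0.408 × 35.7 = 14.5656 mm/d equivalent
ET₀ = 0.0023 × 14.5656 × (12.60 + 17.8) × √8.6 = 0.0023 × 14.5656 × 30.40 × 2.9326 = 2.9866 mm/d
Over 7 days: 2.9866 × 7 = 20.906 mm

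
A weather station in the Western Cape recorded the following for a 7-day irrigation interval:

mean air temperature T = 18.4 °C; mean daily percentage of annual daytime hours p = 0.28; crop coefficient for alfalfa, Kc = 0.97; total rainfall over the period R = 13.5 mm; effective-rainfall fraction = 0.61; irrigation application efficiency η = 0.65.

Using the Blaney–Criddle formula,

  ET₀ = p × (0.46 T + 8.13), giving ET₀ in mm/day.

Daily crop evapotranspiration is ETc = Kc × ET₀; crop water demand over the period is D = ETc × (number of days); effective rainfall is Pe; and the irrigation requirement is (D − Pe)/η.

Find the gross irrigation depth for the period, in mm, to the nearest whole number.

36 mm

ET₀ = 0.28 × (0.46 × 18.4 + 8.13) = 0.28 × 16.594 = 4.6463 mm/d
ETc = Kc × ET₀ = 0.97 × 4.6463 = 4.5069 mm/d
Crop demand D = ETc × 7 d = 4.5069 × 7 = 31.548 mm
Pe = 0.61 × 13.5 = 8.235 mm
D − Pe = 31.548 − 8.235 = 23.313 mm
Gross irrigation = 23.313 / 0.65 = 35.866 mm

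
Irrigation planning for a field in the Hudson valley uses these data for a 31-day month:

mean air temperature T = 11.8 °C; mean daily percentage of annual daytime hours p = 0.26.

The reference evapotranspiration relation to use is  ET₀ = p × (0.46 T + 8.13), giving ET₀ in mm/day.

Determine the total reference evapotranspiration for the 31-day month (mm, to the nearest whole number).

109 mm

ET₀ = 0.26 × (0.46 × 11.8 + 8.13) = 0.26 × 13.558 = 3.5251 mm/d
Monthly total = 3.5251 × 31 = 109.278 mm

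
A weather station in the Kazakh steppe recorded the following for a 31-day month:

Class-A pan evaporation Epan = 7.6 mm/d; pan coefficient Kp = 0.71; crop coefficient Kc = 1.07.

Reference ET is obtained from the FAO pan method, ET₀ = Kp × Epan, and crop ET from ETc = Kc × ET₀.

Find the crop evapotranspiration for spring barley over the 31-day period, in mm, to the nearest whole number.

ET₀ = 0.71 × 7.6 = 5.3960 mm/d
ETc = Kc × ET₀ = 1.07 × 5.3960 = 5.7737 mm/d
Over 31 days: 5.7737 × 31 = 178.985 mm

179 mm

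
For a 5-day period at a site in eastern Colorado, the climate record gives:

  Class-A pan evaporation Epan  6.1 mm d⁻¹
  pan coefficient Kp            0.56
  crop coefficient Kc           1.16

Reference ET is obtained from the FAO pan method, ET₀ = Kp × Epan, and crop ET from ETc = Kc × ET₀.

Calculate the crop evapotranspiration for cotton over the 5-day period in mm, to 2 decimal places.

19.81 mm

ET₀ = 0.56 × 6.1 = 3.4160 mm/d
ETc = Kc × ET₀ = 1.16 × 3.4160 = 3.9626 mm/d
Over 5 days: 3.9626 × 5 = 19.813 mm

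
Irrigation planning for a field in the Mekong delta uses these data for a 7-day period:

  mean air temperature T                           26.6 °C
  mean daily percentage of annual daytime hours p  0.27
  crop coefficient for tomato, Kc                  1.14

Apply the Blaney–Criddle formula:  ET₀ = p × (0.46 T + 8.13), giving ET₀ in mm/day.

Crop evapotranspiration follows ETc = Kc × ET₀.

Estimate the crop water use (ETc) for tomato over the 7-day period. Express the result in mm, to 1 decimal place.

43.9 mm

ET₀ = 0.27 × (0.46 × 26.6 + 8.13) = 0.27 × 20.366 = 5.4988 mm/d
ETc = Kc × ET₀ = 1.14 × 5.4988 = 6.2686 mm/d
Over 7 days: 6.2686 × 7 = 43.880 mm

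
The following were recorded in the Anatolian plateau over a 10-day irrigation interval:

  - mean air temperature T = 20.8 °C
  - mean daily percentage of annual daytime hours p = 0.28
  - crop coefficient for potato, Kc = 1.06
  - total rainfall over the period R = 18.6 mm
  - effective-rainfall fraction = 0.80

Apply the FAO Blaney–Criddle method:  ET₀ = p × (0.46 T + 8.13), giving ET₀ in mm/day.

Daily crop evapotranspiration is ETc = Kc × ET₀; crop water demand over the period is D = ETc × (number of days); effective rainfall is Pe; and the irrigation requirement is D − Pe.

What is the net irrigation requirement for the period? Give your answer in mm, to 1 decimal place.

ET₀ = 0.28 × (0.46 × 20.8 + 8.13) = 0.28 × 17.698 = 4.9554 mm/d
ETc = Kc × ET₀ = 1.06 × 4.9554 = 5.2527 mm/d
Crop demand D = ETc × 10 d = 5.2527 × 10 = 52.527 mm
Pe = 0.80 × 18.6 = 14.880 mm
D − Pe = 52.527 − 14.880 = 37.647 mm

37.6 mm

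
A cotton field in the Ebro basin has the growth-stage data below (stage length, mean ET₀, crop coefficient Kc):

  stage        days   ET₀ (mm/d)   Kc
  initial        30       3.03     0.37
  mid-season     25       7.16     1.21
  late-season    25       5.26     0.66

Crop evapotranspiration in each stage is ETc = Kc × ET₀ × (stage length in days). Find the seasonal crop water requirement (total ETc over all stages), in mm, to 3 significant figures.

initial: 0.37 × 3.03 × 30 = 33.63 mm
mid-season: 1.21 × 7.16 × 25 = 216.59 mm
late-season: 0.66 × 5.26 × 25 = 86.79 mm
Seasonal total = 337.01 mm

337 mm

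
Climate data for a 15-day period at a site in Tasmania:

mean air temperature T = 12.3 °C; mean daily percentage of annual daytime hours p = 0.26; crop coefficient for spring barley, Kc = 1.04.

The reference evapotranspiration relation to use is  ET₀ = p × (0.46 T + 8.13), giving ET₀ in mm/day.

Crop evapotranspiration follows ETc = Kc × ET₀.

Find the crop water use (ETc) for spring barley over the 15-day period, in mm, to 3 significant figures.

55.9 mm

ET₀ = 0.26 × (0.46 × 12.3 + 8.13) = 0.26 × 13.788 = 3.5849 mm/d
ETc = Kc × ET₀ = 1.04 × 3.5849 = 3.7283 mm/d
Over 15 days: 3.7283 × 15 = 55.925 mm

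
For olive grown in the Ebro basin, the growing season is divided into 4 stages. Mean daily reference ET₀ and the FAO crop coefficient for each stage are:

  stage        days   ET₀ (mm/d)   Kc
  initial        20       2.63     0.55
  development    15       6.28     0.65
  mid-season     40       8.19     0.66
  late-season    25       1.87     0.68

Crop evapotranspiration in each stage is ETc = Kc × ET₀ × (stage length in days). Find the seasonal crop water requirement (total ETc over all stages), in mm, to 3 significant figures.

initial: 0.55 × 2.63 × 20 = 28.93 mm
development: 0.65 × 6.28 × 15 = 61.23 mm
mid-season: 0.66 × 8.19 × 40 = 216.22 mm
late-season: 0.68 × 1.87 × 25 = 31.79 mm
Seasonal total = 338.17 mm

338 mm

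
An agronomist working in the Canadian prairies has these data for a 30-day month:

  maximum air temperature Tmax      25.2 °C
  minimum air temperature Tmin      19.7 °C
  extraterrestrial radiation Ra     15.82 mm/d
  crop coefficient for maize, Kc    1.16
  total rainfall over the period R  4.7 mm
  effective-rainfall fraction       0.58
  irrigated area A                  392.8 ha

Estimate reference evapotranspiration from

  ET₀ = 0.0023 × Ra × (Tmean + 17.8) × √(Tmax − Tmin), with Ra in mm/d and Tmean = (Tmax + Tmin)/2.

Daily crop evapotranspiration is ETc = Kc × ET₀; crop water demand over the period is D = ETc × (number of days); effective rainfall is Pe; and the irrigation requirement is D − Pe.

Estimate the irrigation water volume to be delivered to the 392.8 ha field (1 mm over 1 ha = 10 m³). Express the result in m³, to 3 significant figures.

Tmean = (25.2 + 19.7)/2 = 22.45 °C
ET₀ = 0.0023 × 15.82 × (22.45 + 17.8) × √5.5 = 0.0023 × 15.82 × 40.25 × 2.3452 = 3.4346 mm/d
ETc = Kc × ET₀ = 1.16 × 3.4346 = 3.9841 mm/d
Crop demand D = ETc × 30 d = 3.9841 × 30 = 119.523 mm
Pe = 0.58 × 4.7 = 2.726 mm
D − Pe = 119.523 − 2.726 = 116.797 mm
Volume = 116.797 mm × 392.8 ha × 10 = 458778.6 m³

459000 m³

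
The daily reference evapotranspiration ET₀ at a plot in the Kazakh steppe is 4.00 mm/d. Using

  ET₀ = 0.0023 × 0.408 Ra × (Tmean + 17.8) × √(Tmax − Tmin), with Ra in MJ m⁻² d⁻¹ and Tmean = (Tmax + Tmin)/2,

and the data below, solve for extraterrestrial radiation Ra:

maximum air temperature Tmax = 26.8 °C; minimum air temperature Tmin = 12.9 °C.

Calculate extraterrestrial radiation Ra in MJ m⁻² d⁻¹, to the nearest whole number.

Tmean = (26.8+12.9)/2 = 19.85 °C; ΔT = 13.9
Ra = ET₀ / [0.0023 × 0.408 × (Tmean+17.8) × √ΔT]
   = 4.00 / (0.0023 × 0.408 × 37.65 × 3.7283) = 30.367 MJ m⁻² d⁻¹

30 MJ m⁻² d⁻¹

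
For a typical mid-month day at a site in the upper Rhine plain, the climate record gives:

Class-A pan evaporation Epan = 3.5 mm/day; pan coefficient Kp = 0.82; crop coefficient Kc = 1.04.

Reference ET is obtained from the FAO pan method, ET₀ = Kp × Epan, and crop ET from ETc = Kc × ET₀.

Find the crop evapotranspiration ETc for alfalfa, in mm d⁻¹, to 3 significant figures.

2.98 mm d⁻¹

ET₀ = 0.82 × 3.5 = 2.8700 mm/d
ETc = Kc × ET₀ = 1.04 × 2.8700 = 2.9848 mm/d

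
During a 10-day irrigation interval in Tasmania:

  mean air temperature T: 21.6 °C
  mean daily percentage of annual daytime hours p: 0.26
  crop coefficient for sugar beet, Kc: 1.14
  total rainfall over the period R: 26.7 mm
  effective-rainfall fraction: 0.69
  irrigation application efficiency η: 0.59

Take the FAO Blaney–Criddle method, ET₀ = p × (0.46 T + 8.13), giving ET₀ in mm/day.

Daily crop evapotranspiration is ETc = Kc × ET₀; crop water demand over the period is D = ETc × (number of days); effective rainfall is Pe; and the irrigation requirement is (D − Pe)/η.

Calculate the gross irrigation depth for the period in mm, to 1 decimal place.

ET₀ = 0.26 × (0.46 × 21.6 + 8.13) = 0.26 × 18.066 = 4.6972 mm/d
ETc = Kc × ET₀ = 1.14 × 4.6972 = 5.3548 mm/d
Crop demand D = ETc × 10 d = 5.3548 × 10 = 53.548 mm
Pe = 0.69 × 26.7 = 18.423 mm
D − Pe = 53.548 − 18.423 = 35.125 mm
Gross irrigation = 35.125 / 0.59 = 59.534 mm

59.5 mm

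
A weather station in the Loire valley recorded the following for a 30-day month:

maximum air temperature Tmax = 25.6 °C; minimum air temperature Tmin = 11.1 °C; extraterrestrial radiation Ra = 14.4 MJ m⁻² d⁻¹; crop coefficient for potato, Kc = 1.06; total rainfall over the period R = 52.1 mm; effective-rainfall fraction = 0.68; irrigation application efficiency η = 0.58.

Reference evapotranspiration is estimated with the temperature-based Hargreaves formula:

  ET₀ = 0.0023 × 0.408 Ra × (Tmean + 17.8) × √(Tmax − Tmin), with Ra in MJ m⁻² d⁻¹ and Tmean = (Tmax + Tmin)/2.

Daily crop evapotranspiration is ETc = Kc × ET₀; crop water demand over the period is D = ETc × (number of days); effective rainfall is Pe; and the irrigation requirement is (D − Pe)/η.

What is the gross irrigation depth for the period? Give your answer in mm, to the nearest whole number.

Tmean = (25.6 + 11.1)/2 = 18.35 °C
0.408 Ra = 0.408 × 14.4 = 5.8752 mm/d equivalent
ET₀ = 0.0023 × 5.8752 × (18.35 + 17.8) × √14.5 = 0.0023 × 5.8752 × 36.15 × 3.8079 = 1.8601 mm/d
ETc = Kc × ET₀ = 1.06 × 1.8601 = 1.9717 mm/d
Crop demand D = ETc × 30 d = 1.9717 × 30 = 59.151 mm
Pe = 0.68 × 52.1 = 35.428 mm
D − Pe = 59.151 − 35.428 = 23.723 mm
Gross irrigation = 23.723 / 0.58 = 40.902 mm

41 mm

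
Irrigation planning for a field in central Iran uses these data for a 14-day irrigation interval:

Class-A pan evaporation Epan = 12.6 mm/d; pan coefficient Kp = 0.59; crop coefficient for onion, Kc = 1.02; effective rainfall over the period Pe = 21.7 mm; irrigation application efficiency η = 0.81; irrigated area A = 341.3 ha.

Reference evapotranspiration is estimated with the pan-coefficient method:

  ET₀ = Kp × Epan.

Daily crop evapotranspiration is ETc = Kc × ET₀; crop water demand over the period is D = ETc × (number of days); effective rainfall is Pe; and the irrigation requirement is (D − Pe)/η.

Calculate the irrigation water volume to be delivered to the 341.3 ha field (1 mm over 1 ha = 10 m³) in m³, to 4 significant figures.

ET₀ = 0.59 × 12.6 = 7.4340 mm/d
ETc = Kc × ET₀ = 1.02 × 7.4340 = 7.5827 mm/d
Crop demand D = ETc × 14 d = 7.5827 × 14 = 106.158 mm
D − Pe = 106.158 − 21.7 = 84.458 mm
Gross irrigation = 84.458 / 0.81 = 104.269 mm
Volume = 104.269 mm × 341.3 ha × 10 = 355870.1 m³

355900 m³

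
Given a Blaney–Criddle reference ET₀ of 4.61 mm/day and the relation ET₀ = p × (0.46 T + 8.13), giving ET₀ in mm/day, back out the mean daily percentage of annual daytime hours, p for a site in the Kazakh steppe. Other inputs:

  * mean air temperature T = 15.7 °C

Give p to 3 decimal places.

p = ET₀ / (0.46 T + 8.13) = 4.61 / (0.46 × 15.7 + 8.13) = 4.61 / 15.352 = 0.3003

0.300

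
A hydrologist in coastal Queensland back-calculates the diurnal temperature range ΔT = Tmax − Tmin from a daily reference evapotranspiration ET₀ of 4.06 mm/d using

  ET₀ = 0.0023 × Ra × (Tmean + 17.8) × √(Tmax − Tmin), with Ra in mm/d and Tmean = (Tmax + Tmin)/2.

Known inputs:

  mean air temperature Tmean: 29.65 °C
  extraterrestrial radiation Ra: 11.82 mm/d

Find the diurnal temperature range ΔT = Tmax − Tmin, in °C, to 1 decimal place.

√ΔT = ET₀ / [0.0023 × Ra × (Tmean+17.8)] = 4.06 / (0.0023 × 11.82 × 47.45) = 3.1473
ΔT = 3.1473² = 9.905 °C

9.9 °C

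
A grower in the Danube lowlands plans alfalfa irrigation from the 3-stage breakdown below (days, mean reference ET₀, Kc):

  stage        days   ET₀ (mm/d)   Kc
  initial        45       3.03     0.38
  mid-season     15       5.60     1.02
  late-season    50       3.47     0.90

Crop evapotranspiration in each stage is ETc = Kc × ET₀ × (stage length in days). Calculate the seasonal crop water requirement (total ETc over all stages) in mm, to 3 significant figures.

294 mm

initial: 0.38 × 3.03 × 45 = 51.81 mm
mid-season: 1.02 × 5.60 × 15 = 85.68 mm
late-season: 0.90 × 3.47 × 50 = 156.15 mm
Seasonal total = 293.64 mm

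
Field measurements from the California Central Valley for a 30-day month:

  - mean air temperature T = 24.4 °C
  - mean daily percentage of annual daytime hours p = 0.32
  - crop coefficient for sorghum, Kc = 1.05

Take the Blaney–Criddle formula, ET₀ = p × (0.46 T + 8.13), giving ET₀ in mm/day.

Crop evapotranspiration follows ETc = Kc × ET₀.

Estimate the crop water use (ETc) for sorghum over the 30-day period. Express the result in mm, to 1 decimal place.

195.1 mm

ET₀ = 0.32 × (0.46 × 24.4 + 8.13) = 0.32 × 19.354 = 6.1933 mm/d
ETc = Kc × ET₀ = 1.05 × 6.1933 = 6.5030 mm/d
Over 30 days: 6.5030 × 30 = 195.090 mm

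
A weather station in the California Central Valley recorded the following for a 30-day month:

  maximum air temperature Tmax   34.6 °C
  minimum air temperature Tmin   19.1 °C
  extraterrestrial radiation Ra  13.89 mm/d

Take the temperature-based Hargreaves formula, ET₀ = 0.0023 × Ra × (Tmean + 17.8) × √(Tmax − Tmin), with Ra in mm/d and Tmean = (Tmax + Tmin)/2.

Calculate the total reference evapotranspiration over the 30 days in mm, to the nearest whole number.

Tmean = (34.6 + 19.1)/2 = 26.85 °C
ET₀ = 0.0023 × 13.89 × (26.85 + 17.8) × √15.5 = 0.0023 × 13.89 × 44.65 × 3.9370 = 5.6159 mm/d
Over 30 days: 5.6159 × 30 = 168.477 mm

168 mm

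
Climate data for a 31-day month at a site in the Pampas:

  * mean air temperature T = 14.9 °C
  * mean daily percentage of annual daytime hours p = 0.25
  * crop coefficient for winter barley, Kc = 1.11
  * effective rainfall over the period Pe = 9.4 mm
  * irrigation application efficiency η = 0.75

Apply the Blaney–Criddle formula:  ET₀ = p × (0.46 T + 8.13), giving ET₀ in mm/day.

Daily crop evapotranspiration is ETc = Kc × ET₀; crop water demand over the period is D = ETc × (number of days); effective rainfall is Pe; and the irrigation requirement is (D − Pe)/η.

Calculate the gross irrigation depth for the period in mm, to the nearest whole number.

159 mm

ET₀ = 0.25 × (0.46 × 14.9 + 8.13) = 0.25 × 14.984 = 3.7460 mm/d
ETc = Kc × ET₀ = 1.11 × 3.7460 = 4.1581 mm/d
Crop demand D = ETc × 31 d = 4.1581 × 31 = 128.901 mm
D − Pe = 128.901 − 9.4 = 119.501 mm
Gross irrigation = 119.501 / 0.75 = 159.335 mm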